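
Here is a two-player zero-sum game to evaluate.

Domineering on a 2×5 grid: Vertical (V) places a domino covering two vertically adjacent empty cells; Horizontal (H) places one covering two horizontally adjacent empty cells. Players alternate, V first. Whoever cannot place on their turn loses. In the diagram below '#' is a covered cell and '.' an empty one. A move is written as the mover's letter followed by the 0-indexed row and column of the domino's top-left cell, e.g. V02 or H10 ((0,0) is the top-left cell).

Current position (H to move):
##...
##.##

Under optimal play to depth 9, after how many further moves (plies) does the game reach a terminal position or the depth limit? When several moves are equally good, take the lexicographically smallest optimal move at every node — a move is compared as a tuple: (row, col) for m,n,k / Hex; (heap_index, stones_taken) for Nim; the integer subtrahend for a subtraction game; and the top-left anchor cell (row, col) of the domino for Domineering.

[##.../##.##] H move#1: H02:+1/####./##.##*, H03:-1/##.##/##.##
[####./##.##] end (terminal -1, V#2); searched ##.../##.## to 9

PV length from [##.../##.##]: 1 ply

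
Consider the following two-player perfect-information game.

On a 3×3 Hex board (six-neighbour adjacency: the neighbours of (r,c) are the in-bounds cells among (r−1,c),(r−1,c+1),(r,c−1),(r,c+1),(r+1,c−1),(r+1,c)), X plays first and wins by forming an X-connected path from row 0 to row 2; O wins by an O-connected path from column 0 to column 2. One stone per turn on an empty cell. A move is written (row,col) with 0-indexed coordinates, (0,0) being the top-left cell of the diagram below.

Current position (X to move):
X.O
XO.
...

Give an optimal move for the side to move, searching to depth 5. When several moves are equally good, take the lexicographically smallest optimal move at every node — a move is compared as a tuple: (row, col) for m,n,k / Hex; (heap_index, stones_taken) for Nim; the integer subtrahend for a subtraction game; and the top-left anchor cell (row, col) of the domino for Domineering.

X's best at [X.O/XO./...]: (2,0)

p1 X@[X.O/XO./...]: (0,1)[XXO/XO./...]-1 (1,2)[X.O/XOX/...]-1 (2,0)[X.O/XO./X..]+1* (2,1)[X.O/XO./.X.]-1 (2,2)[X.O/XO./..X]-1
p2 O@[X.O/XO./X..] terminal -1; root [X.O/XO./...] d5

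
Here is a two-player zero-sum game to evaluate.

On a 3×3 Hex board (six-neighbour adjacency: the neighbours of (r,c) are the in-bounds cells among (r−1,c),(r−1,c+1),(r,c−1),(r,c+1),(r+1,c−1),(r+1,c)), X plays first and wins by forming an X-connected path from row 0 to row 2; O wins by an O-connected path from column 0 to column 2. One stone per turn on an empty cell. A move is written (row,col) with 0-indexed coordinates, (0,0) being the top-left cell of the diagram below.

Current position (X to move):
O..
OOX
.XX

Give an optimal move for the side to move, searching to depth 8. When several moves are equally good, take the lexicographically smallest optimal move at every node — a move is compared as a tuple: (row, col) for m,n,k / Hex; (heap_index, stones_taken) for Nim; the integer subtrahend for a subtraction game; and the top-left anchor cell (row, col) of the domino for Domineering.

ply 1, X at O../OOX/.XX | (0,1)=-1→OX./OOX/.XX; (0,2)=+1→O.X/OOX/.XX*; (2,0)=-1→O../OOX/XXX
ply 2: O.X/OOX/.XX is terminal -1 (O); from O../OOX/.XX depth 8

X's best at [O../OOX/.XX]: (0,2)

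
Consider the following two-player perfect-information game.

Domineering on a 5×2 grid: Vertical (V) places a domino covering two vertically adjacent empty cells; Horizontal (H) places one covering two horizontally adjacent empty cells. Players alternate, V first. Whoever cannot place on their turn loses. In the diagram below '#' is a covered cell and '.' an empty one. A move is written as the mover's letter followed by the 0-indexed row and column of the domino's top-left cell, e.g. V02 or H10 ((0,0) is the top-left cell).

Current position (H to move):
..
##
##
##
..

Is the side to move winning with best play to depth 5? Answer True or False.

p1 H@[../##/##/##/..]: H00[##/##/##/##/..]+1* H40[../##/##/##/##]+1
p2 V@[##/##/##/##/..] terminal -1; root [../##/##/##/..] d5

H winning at [../##/##/##/..]: True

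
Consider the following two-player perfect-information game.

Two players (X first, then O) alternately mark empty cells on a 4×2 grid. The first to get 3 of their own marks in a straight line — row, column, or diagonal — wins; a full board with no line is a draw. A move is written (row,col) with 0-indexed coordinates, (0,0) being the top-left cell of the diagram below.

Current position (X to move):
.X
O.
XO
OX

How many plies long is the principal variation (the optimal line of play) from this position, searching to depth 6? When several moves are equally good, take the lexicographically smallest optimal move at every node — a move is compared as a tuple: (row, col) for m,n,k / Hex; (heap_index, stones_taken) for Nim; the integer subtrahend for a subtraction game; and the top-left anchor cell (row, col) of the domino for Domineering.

p1 X@[.X/O./XO/OX]: (0,0)[XX/O./XO/OX]+0* (1,1)[.X/OX/XO/OX]+0
p2 O@[XX/O./XO/OX]: (1,1)[XX/OO/XO/OX]+0*
p3 X@[XX/OO/XO/OX] terminal +0; root [.X/O./XO/OX] d6

PV length from [.X/O./XO/OX]: 2 plies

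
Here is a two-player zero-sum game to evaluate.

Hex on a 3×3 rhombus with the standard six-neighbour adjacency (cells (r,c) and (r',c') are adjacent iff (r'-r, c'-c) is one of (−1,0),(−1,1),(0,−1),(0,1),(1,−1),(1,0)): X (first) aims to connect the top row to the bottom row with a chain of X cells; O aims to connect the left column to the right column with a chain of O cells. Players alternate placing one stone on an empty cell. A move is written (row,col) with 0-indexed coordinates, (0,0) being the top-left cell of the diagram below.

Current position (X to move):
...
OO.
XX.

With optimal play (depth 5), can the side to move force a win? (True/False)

X winning at [.../OO./XX.]: False

[.../OO./XX.] X move#1: (0,0):-1/X../OO./XX.*, (0,1):-1/.X./OO./XX., (0,2):-1/..X/OO./XX., (1,2):-1/.../OOX/XX., (2,2):-1/.../OO./XXX
[X../OO./XX.] O move#2: (0,1):+1/XO./OO./XX.*, (0,2):+1/X.O/OO./XX., (1,2):+1/X../OOO/XX., (2,2):+1/X../OO./XXO
[XO./OO./XX.] X move#3: (0,2):-1/XOX/OO./XX.*, (1,2):-1/XO./OOX/XX., (2,2):-1/XO./OO./XXX
[XOX/OO./XX.] O move#4: (1,2):+1/XOX/OOO/XX.*, (2,2):-1/XOX/OO./XXO
[XOX/OOO/XX.] end (terminal -1, X#5); searched .../OO./XX. to 5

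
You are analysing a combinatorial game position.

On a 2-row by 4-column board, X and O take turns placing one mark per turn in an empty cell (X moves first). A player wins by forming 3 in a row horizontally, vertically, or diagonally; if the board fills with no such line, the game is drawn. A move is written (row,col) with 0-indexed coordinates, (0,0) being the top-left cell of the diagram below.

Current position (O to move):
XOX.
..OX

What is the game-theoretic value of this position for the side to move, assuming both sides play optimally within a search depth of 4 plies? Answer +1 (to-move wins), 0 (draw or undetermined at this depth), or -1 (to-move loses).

[XOX./..OX] O move#1: (0,3):+0/XOXO/..OX*, (1,0):+0/XOX./O.OX, (1,1):+0/XOX./.OOX
[XOXO/..OX] X move#2: (1,0):+0/XOXO/X.OX*, (1,1):+0/XOXO/.XOX
[XOXO/X.OX] O move#3: (1,1):+0/XOXO/XOOX*
[XOXO/XOOX] end (terminal +0, X#4); searched XOX./..OX to 4

value(XOX./..OX, O) = 0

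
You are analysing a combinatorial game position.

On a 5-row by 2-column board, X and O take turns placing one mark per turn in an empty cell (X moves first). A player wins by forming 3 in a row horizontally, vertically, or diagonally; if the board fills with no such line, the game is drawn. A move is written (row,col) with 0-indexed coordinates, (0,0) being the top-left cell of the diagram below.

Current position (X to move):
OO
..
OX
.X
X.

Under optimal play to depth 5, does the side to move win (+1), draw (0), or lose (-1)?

ply 1, X at OO/../OX/.X/X. | (1,0)=+1→OO/X./OX/.X/X.*; (1,1)=+1→OO/.X/OX/.X/X.; (3,0)=-1→OO/../OX/XX/X.; (4,1)=+1→OO/../OX/.X/XX
ply 2, O at OO/X./OX/.X/X. | (1,1)=-1→OO/XO/OX/.X/X.*; (3,0)=-1→OO/X./OX/OX/X.; (4,1)=-1→OO/X./OX/.X/XO
ply 3, X at OO/XO/OX/.X/X. | (3,0)=+0→OO/XO/OX/XX/X.; (4,1)=+1→OO/XO/OX/.X/XX*
ply 4: OO/XO/OX/.X/XX is terminal -1 (O); from OO/../OX/.X/X. depth 5

value(OO/../OX/.X/X., X) = +1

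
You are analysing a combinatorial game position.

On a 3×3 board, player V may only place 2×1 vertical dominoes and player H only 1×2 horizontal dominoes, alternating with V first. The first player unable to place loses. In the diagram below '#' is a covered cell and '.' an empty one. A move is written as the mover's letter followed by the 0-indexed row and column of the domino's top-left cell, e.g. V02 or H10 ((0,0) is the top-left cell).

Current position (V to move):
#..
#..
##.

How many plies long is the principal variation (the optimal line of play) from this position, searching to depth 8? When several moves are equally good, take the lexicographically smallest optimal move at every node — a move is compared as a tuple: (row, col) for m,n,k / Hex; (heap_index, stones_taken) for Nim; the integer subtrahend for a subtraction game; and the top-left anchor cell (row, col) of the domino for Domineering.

PV length from [#../#../##.]: 1 ply

ply 1, V at #../#../##. | V01=+1→##./##./##.*; V02=+1→#.#/#.#/##.; V12=-1→#../#.#/###
ply 2: ##./##./##. is terminal -1 (H); from #../#../##. depth 8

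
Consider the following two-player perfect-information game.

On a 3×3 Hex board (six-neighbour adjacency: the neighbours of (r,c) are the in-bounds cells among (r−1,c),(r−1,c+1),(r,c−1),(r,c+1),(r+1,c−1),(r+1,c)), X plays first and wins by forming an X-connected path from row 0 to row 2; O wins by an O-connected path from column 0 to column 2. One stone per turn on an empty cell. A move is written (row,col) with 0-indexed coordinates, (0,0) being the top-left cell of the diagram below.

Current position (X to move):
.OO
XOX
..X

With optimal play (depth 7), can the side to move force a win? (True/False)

p1 X@[.OO/XOX/..X]: (0,0)[XOO/XOX/..X]-1* (2,0)[.OO/XOX/X.X]-1 (2,1)[.OO/XOX/.XX]-1
p2 O@[XOO/XOX/..X]: (2,0)[XOO/XOX/O.X]+1* (2,1)[XOO/XOX/.OX]-1
p3 X@[XOO/XOX/O.X] terminal -1; root [.OO/XOX/..X] d7

X winning at [.OO/XOX/..X]: False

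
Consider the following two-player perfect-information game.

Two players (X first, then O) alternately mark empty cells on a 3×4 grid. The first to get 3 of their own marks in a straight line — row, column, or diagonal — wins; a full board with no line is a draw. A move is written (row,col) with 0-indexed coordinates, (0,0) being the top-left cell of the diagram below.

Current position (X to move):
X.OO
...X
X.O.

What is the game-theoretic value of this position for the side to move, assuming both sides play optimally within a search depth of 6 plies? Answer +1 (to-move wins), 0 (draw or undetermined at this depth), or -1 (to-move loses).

ply 1, X at X.OO/...X/X.O. | (0,1)=-1→XXOO/...X/X.O.; (1,0)=+1→X.OO/X..X/X.O.*; (1,1)=-1→X.OO/.X.X/X.O.; (1,2)=-1→X.OO/..XX/X.O.; (2,1)=-1→X.OO/...X/XXO.; (2,3)=-1→X.OO/...X/X.OX
ply 2: X.OO/X..X/X.O. is terminal -1 (O); from X.OO/...X/X.O. depth 6

value(X.OO/...X/X.O., X) = +1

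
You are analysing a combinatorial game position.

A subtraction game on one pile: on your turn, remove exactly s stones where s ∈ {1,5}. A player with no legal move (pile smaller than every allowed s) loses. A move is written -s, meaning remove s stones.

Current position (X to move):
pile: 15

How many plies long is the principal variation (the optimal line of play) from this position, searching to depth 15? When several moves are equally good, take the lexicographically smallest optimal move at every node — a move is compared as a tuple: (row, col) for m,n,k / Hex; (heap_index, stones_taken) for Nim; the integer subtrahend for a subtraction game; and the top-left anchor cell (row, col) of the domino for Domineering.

PV length from [15]: 15 plies

ply 1, X at 15 | -1=+1→14*; -5=+1→10
ply 2, O at 14 | -1=-1→13*; -5=-1→9
ply 3, X at 13 | -1=+1→12*; -5=+1→8
ply 4, O at 12 | -1=-1→11*; -5=-1→7
ply 5, X at 11 | -1=+1→10*; -5=+1→6
ply 6, O at 10 | -1=-1→9*; -5=-1→5
ply 7, X at 9 | -1=+1→8*; -5=+1→4
ply 8, O at 8 | -1=-1→7*; -5=-1→3
ply 9, X at 7 | -1=+1→6*; -5=+1→2
ply 10, O at 6 | -1=-1→5*; -5=-1→1
ply 11, X at 5 | -1=+1→4*; -5=+1→0
ply 12, O at 4 | -1=-1→3*
ply 13, X at 3 | -1=+1→2*
ply 14, O at 2 | -1=-1→1*
ply 15, X at 1 | -1=+1→0*
ply 16: 0 is terminal -1 (O); from 15 depth 15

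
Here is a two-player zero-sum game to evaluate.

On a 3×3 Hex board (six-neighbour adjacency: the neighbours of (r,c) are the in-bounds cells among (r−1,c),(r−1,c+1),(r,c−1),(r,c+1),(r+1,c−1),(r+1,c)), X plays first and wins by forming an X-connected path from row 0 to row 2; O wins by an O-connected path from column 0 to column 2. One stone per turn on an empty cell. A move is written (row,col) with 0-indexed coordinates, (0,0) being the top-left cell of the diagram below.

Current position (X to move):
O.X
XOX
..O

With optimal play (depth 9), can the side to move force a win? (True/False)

X winning at [O.X/XOX/..O]: True

p1 X@[O.X/XOX/..O]: (0,1)[OXX/XOX/..O]+1* (2,0)[O.X/XOX/X.O]+1 (2,1)[O.X/XOX/.XO]+1
p2 O@[OXX/XOX/..O]: (2,0)[OXX/XOX/O.O]-1* (2,1)[OXX/XOX/.OO]-1
p3 X@[OXX/XOX/O.O]: (2,1)[OXX/XOX/OXO]+1*
p4 O@[OXX/XOX/OXO] terminal -1; root [O.X/XOX/..O] d9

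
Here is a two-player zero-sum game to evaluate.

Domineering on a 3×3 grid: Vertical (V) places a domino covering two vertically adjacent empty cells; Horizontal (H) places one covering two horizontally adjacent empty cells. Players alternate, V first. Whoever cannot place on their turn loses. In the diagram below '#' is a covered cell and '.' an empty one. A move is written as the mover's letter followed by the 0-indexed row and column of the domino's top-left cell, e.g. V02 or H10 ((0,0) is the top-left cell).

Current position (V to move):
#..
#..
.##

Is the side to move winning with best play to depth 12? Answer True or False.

V winning at [#../#../.##]: True

ply 1, V at #../#../.## | V01=+1→##./##./.##*; V02=+1→#.#/#.#/.##
ply 2: ##./##./.## is terminal -1 (H); from #../#../.## depth 12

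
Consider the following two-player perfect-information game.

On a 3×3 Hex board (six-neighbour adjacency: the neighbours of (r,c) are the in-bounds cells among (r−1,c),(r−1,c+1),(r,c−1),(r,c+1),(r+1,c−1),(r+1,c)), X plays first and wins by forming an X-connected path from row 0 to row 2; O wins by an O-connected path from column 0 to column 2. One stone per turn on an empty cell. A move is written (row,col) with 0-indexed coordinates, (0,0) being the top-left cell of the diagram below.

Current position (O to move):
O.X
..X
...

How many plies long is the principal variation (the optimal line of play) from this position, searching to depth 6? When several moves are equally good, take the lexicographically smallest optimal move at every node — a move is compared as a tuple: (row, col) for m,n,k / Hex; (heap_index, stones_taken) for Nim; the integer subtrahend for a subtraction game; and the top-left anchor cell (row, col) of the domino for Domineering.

PV length from [O.X/..X/...]: 6 plies

ply 1, O at O.X/..X/... | (0,1)=-1→OOX/..X/...*; (1,0)=-1→O.X/O.X/...; (1,1)=-1→O.X/.OX/...; (2,0)=-1→O.X/..X/O..; (2,1)=-1→O.X/..X/.O.; (2,2)=-1→O.X/..X/..O
ply 2, X at OOX/..X/... | (1,0)=+1→OOX/X.X/...*; (1,1)=+1→OOX/.XX/...; (2,0)=+1→OOX/..X/X..; (2,1)=+1→OOX/..X/.X.; (2,2)=+1→OOX/..X/..X
ply 3, O at OOX/X.X/... | (1,1)=-1→OOX/XOX/...*; (2,0)=-1→OOX/X.X/O..; (2,1)=-1→OOX/X.X/.O.; (2,2)=-1→OOX/X.X/..O
ply 4, X at OOX/XOX/... | (2,0)=+1→OOX/XOX/X..*; (2,1)=+1→OOX/XOX/.X.; (2,2)=+1→OOX/XOX/..X
ply 5, O at OOX/XOX/X.. | (2,1)=-1→OOX/XOX/XO.*; (2,2)=-1→OOX/XOX/X.O
ply 6, X at OOX/XOX/XO. | (2,2)=+1→OOX/XOX/XOX*
ply 7: OOX/XOX/XOX is terminal -1 (O); from O.X/..X/... depth 6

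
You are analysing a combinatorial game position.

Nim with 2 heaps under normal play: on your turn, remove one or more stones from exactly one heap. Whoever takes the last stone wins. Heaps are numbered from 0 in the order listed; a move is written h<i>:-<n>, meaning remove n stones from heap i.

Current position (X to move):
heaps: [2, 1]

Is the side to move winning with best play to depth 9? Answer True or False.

X winning at [(2,1)]: True

[(2,1)] X move#1: h0:-1:+1/(1,1)*, h0:-2:-1/(0,1), h1:-1:-1/(2,0)
[(1,1)] O move#2: h0:-1:-1/(0,1)*, h1:-1:-1/(1,0)
[(0,1)] X move#3: h1:-1:+1/(0,0)*
[(0,0)] end (terminal -1, O#4); searched (2,1) to 9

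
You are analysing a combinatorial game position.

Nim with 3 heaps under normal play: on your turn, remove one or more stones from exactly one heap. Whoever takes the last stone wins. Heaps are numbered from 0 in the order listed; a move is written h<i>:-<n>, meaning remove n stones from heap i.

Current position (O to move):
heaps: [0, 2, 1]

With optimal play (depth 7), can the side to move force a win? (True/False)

O winning at [(0,2,1)]: True

[(0,2,1)] O move#1: h1:-1:+1/(0,1,1)*, h1:-2:-1/(0,0,1), h2:-1:-1/(0,2,0)
[(0,1,1)] X move#2: h1:-1:-1/(0,0,1)*, h2:-1:-1/(0,1,0)
[(0,0,1)] O move#3: h2:-1:+1/(0,0,0)*
[(0,0,0)] end (terminal -1, X#4); searched (0,2,1) to 7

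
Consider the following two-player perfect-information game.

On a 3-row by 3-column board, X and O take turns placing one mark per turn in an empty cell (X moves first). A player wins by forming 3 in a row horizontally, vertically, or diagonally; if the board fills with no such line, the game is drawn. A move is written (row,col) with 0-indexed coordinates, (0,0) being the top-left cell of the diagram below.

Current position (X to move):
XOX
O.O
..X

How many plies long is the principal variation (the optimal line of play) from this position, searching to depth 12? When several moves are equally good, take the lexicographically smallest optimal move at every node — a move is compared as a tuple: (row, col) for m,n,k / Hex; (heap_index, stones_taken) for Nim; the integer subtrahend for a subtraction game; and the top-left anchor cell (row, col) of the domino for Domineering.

PV length from [XOX/O.O/..X]: 1 ply

ply 1, X at XOX/O.O/..X | (1,1)=+1→XOX/OXO/..X*; (2,0)=-1→XOX/O.O/X.X; (2,1)=-1→XOX/O.O/.XX
ply 2: XOX/OXO/..X is terminal -1 (O); from XOX/O.O/..X depth 12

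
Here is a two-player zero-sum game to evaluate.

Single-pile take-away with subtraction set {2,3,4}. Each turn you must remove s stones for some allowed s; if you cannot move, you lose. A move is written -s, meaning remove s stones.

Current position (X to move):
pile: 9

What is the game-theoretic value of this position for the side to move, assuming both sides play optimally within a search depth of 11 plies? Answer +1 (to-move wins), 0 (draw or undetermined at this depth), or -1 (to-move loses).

ply 1, X at 9 | -2=+1→7*; -3=+1→6; -4=-1→5
ply 2, O at 7 | -2=-1→5*; -3=-1→4; -4=-1→3
ply 3, X at 5 | -2=-1→3; -3=-1→2; -4=+1→1*
ply 4: 1 is terminal -1 (O); from 9 depth 11

value(9, X) = +1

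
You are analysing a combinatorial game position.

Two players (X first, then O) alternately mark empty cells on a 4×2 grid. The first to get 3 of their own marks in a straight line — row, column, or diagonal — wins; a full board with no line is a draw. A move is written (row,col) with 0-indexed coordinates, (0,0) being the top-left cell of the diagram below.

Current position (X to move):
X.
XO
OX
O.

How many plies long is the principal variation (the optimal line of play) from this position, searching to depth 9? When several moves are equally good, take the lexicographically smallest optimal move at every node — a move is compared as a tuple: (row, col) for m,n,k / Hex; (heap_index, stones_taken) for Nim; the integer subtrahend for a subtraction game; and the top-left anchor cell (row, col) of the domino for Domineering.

PV length from [X./XO/OX/O.]: 2 plies

ply 1, X at X./XO/OX/O. | (0,1)=+0→XX/XO/OX/O.*; (3,1)=+0→X./XO/OX/OX
ply 2, O at XX/XO/OX/O. | (3,1)=+0→XX/XO/OX/OO*
ply 3: XX/XO/OX/OO is terminal +0 (X); from X./XO/OX/O. depth 9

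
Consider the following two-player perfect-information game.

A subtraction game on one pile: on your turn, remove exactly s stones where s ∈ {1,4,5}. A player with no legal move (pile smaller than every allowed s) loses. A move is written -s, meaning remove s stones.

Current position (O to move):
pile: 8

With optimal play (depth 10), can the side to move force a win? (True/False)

O winning at [8]: False

ply 1, O at 8 | -1=-1→7*; -4=-1→4; -5=-1→3
ply 2, X at 7 | -1=-1→6; -4=-1→3; -5=+1→2*
ply 3, O at 2 | -1=-1→1*
ply 4, X at 1 | -1=+1→0*
ply 5: 0 is terminal -1 (O); from 8 depth 10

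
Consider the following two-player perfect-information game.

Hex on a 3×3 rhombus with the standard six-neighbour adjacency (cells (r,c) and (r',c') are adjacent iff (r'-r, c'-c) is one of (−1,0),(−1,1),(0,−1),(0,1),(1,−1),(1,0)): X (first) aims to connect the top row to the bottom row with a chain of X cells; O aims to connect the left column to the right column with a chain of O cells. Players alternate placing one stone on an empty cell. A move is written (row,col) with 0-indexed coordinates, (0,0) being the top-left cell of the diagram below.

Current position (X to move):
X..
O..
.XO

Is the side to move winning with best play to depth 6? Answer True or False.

p1 X@[X../O../.XO]: (0,1)[XX./O../.XO]-1 (0,2)[X.X/O../.XO]+1* (1,1)[X../OX./.XO]+1 (1,2)[X../O.X/.XO]-1 (2,0)[X../O../XXO]-1
p2 O@[X.X/O../.XO]: (0,1)[XOX/O../.XO]-1* (1,1)[X.X/OO./.XO]-1 (1,2)[X.X/O.O/.XO]-1 (2,0)[X.X/O../OXO]-1
p3 X@[XOX/O../.XO]: (1,1)[XOX/OX./.XO]+1* (1,2)[XOX/O.X/.XO]+1 (2,0)[XOX/O../XXO]+1
p4 O@[XOX/OX./.XO] terminal -1; root [X../O../.XO] d6

X winning at [X../O../.XO]: True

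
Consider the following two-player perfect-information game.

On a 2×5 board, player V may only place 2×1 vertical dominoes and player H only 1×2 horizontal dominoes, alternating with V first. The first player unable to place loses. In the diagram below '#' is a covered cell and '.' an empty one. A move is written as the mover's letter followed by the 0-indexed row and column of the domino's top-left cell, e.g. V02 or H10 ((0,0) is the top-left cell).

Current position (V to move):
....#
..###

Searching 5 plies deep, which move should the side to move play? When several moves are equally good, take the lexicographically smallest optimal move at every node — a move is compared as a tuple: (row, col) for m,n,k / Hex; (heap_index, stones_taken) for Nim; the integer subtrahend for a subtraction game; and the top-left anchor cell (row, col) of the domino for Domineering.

ply 1, V at ....#/..### | V00=-1→#...#/#.###; V01=+1→.#..#/.####*
ply 2, H at .#..#/.#### | H02=-1→.####/.####*
ply 3, V at .####/.#### | V00=+1→#####/#####*
ply 4: #####/##### is terminal -1 (H); from ....#/..### depth 5

V's best at [....#/..###]: V01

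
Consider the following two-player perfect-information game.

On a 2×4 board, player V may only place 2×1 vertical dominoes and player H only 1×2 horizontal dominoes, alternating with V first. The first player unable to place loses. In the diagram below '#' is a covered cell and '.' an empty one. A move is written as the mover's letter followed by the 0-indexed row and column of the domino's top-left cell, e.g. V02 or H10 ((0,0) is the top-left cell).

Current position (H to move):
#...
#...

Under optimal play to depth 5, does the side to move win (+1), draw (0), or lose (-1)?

value(#.../#..., H) = +1

p1 H@[#.../#...]: H01[###./#...]+1* H02[#.##/#...]+1 H11[#.../###.]+1 H12[#.../#.##]+1
p2 V@[###./#...]: V03[####/#..#]-1*
p3 H@[####/#..#]: H11[####/####]+1*
p4 V@[####/####] terminal -1; root [#.../#...] d5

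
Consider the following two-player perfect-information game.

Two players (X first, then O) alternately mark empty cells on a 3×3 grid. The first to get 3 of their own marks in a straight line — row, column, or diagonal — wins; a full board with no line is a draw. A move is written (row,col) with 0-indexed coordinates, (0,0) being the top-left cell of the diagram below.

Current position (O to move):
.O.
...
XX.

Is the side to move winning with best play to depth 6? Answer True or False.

O winning at [.O./.../XX.]: False

ply 1, O at .O./.../XX. | (0,0)=-1→OO./.../XX.; (0,2)=-1→.OO/.../XX.; (1,0)=-1→.O./O../XX.; (1,1)=-1→.O./.O./XX.; (1,2)=-1→.O./..O/XX.; (2,2)=+0→.O./.../XXO*
ply 2, X at .O./.../XXO | (0,0)=+0→XO./.../XXO*; (0,2)=+0→.OX/.../XXO; (1,0)=-1→.O./X../XXO; (1,1)=-1→.O./.X./XXO; (1,2)=-1→.O./..X/XXO
ply 3, O at XO./.../XXO | (0,2)=-1→XOO/.../XXO; (1,0)=+0→XO./O../XXO*; (1,1)=-1→XO./.O./XXO; (1,2)=-1→XO./..O/XXO
ply 4, X at XO./O../XXO | (0,2)=+0→XOX/O../XXO*; (1,1)=+0→XO./OX./XXO; (1,2)=+0→XO./O.X/XXO
ply 5, O at XOX/O../XXO | (1,1)=+0→XOX/OO./XXO*; (1,2)=-1→XOX/O.O/XXO
ply 6, X at XOX/OO./XXO | (1,2)=+0→XOX/OOX/XXO*
ply 7: XOX/OOX/XXO is terminal +0 (O); from .O./.../XX. depth 6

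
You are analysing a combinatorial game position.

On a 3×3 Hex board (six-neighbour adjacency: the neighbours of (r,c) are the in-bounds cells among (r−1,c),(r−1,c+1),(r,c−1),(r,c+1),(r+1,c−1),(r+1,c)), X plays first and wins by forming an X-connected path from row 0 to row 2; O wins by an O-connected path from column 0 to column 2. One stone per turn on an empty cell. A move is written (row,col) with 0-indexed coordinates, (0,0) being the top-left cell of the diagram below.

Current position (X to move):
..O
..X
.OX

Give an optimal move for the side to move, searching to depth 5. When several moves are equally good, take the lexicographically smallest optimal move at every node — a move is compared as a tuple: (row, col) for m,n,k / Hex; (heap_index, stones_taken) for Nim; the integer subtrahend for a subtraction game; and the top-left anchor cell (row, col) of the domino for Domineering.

ply 1, X at ..O/..X/.OX | (0,0)=-1→X.O/..X/.OX; (0,1)=-1→.XO/..X/.OX; (1,0)=+1→..O/X.X/.OX*; (1,1)=-1→..O/.XX/.OX; (2,0)=-1→..O/..X/XOX
ply 2, O at ..O/X.X/.OX | (0,0)=-1→O.O/X.X/.OX*; (0,1)=-1→.OO/X.X/.OX; (1,1)=-1→..O/XOX/.OX; (2,0)=-1→..O/X.X/OOX
ply 3, X at O.O/X.X/.OX | (0,1)=+1→OXO/X.X/.OX*; (1,1)=-1→O.O/XXX/.OX; (2,0)=-1→O.O/X.X/XOX
ply 4, O at OXO/X.X/.OX | (1,1)=-1→OXO/XOX/.OX*; (2,0)=-1→OXO/X.X/OOX
ply 5, X at OXO/XOX/.OX | (2,0)=+1→OXO/XOX/XOX*
ply 6: OXO/XOX/XOX is terminal -1 (O); from ..O/..X/.OX depth 5

X's best at [..O/..X/.OX]: (1,0)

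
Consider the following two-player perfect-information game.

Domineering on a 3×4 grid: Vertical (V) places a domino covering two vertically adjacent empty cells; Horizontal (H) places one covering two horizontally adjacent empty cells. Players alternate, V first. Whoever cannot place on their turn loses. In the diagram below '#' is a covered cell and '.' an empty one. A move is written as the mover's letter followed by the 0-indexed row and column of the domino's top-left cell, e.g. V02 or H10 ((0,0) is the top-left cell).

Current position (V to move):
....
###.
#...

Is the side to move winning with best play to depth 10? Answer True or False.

V winning at [..../###./#...]: False

[..../###./#...] V move#1: V03:-1/...#/####/#...*, V13:-1/..../####/#..#
[...#/####/#...] H move#2: H00:+1/##.#/####/#...*, H01:+1/.###/####/#..., H21:+1/...#/####/###., H22:+1/...#/####/#.##
[##.#/####/#...] end (terminal -1, V#3); searched ..../###./#... to 10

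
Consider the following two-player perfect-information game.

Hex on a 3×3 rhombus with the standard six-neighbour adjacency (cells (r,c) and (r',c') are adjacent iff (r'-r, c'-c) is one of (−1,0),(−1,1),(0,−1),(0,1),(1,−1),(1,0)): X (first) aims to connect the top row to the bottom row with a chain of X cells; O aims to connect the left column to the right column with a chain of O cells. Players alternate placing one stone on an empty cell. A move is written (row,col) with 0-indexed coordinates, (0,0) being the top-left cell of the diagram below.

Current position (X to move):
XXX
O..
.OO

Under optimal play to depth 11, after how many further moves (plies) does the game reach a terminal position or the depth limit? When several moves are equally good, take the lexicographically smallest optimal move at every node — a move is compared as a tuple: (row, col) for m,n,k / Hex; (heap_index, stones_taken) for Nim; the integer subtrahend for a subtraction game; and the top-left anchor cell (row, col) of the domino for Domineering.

PV length from [XXX/O../.OO]: 2 plies

[XXX/O../.OO] X move#1: (1,1):-1/XXX/OX./.OO*, (1,2):-1/XXX/O.X/.OO, (2,0):-1/XXX/O../XOO
[XXX/OX./.OO] O move#2: (1,2):-1/XXX/OXO/.OO, (2,0):+1/XXX/OX./OOO*
[XXX/OX./OOO] end (terminal -1, X#3); searched XXX/O../.OO to 11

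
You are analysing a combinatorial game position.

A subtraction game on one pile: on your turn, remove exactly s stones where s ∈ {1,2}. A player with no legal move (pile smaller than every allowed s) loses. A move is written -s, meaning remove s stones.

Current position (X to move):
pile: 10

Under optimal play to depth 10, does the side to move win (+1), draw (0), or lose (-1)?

value(10, X) = +1

ply 1, X at 10 | -1=+1→9*; -2=-1→8
ply 2, O at 9 | -1=-1→8*; -2=-1→7
ply 3, X at 8 | -1=-1→7; -2=+1→6*
ply 4, O at 6 | -1=-1→5*; -2=-1→4
ply 5, X at 5 | -1=-1→4; -2=+1→3*
ply 6, O at 3 | -1=-1→2*; -2=-1→1
ply 7, X at 2 | -1=-1→1; -2=+1→0*
ply 8: 0 is terminal -1 (O); from 10 depth 10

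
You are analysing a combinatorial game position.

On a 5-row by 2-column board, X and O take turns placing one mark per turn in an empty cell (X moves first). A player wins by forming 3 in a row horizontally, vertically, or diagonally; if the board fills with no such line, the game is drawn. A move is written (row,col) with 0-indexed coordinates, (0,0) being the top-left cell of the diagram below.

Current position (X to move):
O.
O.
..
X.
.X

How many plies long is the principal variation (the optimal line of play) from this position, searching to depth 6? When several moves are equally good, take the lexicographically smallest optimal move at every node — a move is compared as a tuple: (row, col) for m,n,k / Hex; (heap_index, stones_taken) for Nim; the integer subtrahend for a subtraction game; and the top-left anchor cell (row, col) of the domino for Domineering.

ply 1, X at O./O./../X./.X | (0,1)=-1→OX/O./../X./.X; (1,1)=-1→O./OX/../X./.X; (2,0)=+0→O./O./X./X./.X*; (2,1)=-1→O./O./.X/X./.X; (3,1)=-1→O./O./../XX/.X; (4,0)=-1→O./O./../X./XX
ply 2, O at O./O./X./X./.X | (0,1)=-1→OO/O./X./X./.X; (1,1)=-1→O./OO/X./X./.X; (2,1)=-1→O./O./XO/X./.X; (3,1)=-1→O./O./X./XO/.X; (4,0)=+0→O./O./X./X./OX*
ply 3, X at O./O./X./X./OX | (0,1)=+0→OX/O./X./X./OX*; (1,1)=+0→O./OX/X./X./OX; (2,1)=+0→O./O./XX/X./OX; (3,1)=+0→O./O./X./XX/OX
ply 4, O at OX/O./X./X./OX | (1,1)=+0→OX/OO/X./X./OX*; (2,1)=+0→OX/O./XO/X./OX; (3,1)=+0→OX/O./X./XO/OX
ply 5, X at OX/OO/X./X./OX | (2,1)=+0→OX/OO/XX/X./OX*; (3,1)=+0→OX/OO/X./XX/OX
ply 6, O at OX/OO/XX/X./OX | (3,1)=+0→OX/OO/XX/XO/OX*
ply 7: OX/OO/XX/XO/OX is terminal +0 (X); from O./O./../X./.X depth 6

PV length from [O./O./../X./.X]: 6 plies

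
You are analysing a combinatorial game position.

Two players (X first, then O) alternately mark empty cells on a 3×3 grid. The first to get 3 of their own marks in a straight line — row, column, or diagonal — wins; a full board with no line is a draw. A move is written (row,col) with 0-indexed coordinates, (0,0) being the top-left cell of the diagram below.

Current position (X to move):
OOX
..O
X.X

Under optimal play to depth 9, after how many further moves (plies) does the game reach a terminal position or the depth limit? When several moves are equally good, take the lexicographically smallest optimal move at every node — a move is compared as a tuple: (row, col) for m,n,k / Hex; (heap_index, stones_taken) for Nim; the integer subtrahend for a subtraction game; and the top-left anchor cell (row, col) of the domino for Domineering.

PV length from [OOX/..O/X.X]: 3 plies

[OOX/..O/X.X] X move#1: (1,0):+1/OOX/X.O/X.X*, (1,1):+1/OOX/.XO/X.X, (2,1):+1/OOX/..O/XXX
[OOX/X.O/X.X] O move#2: (1,1):-1/OOX/XOO/X.X*, (2,1):-1/OOX/X.O/XOX
[OOX/XOO/X.X] X move#3: (2,1):+1/OOX/XOO/XXX*
[OOX/XOO/XXX] end (terminal -1, O#4); searched OOX/..O/X.X to 9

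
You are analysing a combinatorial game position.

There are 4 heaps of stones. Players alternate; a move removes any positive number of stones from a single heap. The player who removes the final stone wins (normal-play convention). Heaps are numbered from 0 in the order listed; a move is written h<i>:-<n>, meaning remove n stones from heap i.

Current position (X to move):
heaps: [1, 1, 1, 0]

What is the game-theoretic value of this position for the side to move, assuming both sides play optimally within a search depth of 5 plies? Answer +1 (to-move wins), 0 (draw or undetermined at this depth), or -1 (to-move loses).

p1 X@[(1,1,1,0)]: h0:-1[(0,1,1,0)]+1* h1:-1[(1,0,1,0)]+1 h2:-1[(1,1,0,0)]+1
p2 O@[(0,1,1,0)]: h1:-1[(0,0,1,0)]-1* h2:-1[(0,1,0,0)]-1
p3 X@[(0,0,1,0)]: h2:-1[(0,0,0,0)]+1*
p4 O@[(0,0,0,0)] terminal -1; root [(1,1,1,0)] d5

value((1,1,1,0), X) = +1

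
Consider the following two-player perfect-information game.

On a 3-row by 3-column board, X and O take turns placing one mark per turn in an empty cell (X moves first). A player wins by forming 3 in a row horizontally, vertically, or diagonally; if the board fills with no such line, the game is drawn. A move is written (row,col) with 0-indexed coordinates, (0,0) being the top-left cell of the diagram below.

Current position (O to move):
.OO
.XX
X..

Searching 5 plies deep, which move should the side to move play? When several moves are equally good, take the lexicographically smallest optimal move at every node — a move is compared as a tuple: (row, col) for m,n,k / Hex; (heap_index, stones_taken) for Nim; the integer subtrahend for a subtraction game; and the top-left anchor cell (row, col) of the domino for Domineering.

O's best at [.OO/.XX/X..]: (0,0)

[.OO/.XX/X..] O move#1: (0,0):+1/OOO/.XX/X..*, (1,0):+0/.OO/OXX/X.., (2,1):-1/.OO/.XX/XO., (2,2):-1/.OO/.XX/X.O
[OOO/.XX/X..] end (terminal -1, X#2); searched .OO/.XX/X.. to 5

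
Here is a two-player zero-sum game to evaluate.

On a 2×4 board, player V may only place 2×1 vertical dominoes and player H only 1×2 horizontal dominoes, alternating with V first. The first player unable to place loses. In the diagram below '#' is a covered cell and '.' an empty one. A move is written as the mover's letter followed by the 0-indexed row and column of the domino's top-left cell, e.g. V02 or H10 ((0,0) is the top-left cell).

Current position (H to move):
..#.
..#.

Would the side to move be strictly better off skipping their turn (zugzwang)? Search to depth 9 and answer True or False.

ply 1, H at ..#./..#. | H00=+1→###./..#.*; H10=+1→..#./###.
ply 2, V at ###./..#. | V03=-1→####/..##*
ply 3, H at ####/..## | H10=+1→####/####*
ply 4: ####/#### is terminal -1 (V); from ..#./..#. depth 9
pass branch (V moves first from the same position):
  | ply 1, V at ..#./..#. | V00=+1→#.#./#.#.*; V01=+1→.##./.##.; V03=-1→..##/..##
  | ply 2: #.#./#.#. is terminal -1 (H); from ..#./..#. depth 9
H moving scores +1; H passing scores -1

zugzwang(..#./..#., H) = False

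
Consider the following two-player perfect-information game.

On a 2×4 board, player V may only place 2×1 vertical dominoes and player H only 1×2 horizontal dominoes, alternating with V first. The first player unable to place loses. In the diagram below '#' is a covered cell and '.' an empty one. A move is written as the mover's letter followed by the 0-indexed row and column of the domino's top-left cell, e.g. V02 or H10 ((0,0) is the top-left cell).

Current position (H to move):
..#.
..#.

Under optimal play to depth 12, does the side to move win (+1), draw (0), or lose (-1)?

value(..#./..#., H) = +1

p1 H@[..#./..#.]: H00[###./..#.]+1* H10[..#./###.]+1
p2 V@[###./..#.]: V03[####/..##]-1*
p3 H@[####/..##]: H10[####/####]+1*
p4 V@[####/####] terminal -1; root [..#./..#.] d12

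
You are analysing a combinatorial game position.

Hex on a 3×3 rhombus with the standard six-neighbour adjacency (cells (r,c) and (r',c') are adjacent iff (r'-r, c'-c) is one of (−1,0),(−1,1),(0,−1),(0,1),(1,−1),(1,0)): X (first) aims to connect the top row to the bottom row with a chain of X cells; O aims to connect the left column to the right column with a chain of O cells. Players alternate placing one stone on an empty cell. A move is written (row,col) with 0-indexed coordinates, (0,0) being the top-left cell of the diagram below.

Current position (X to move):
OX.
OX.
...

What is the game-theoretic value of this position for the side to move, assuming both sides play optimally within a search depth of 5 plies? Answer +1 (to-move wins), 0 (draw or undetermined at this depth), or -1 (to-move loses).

value(OX./OX./..., X) = +1

[OX./OX./...] X move#1: (0,2):+1/OXX/OX./...*, (1,2):+1/OX./OXX/..., (2,0):+1/OX./OX./X.., (2,1):+1/OX./OX./.X., (2,2):+1/OX./OX./..X
[OXX/OX./...] O move#2: (1,2):-1/OXX/OXO/...*, (2,0):-1/OXX/OX./O.., (2,1):-1/OXX/OX./.O., (2,2):-1/OXX/OX./..O
[OXX/OXO/...] X move#3: (2,0):+1/OXX/OXO/X..*, (2,1):+1/OXX/OXO/.X., (2,2):+1/OXX/OXO/..X
[OXX/OXO/X..] end (terminal -1, O#4); searched OX./OX./... to 5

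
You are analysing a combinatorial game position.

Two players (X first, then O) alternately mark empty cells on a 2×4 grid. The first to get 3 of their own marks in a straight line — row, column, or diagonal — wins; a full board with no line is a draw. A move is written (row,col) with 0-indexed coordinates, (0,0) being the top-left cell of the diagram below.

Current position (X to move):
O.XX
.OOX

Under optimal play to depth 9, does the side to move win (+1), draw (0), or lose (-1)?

value(O.XX/.OOX, X) = +1

ply 1, X at O.XX/.OOX | (0,1)=+1→OXXX/.OOX*; (1,0)=+0→O.XX/XOOX
ply 2: OXXX/.OOX is terminal -1 (O); from O.XX/.OOX depth 9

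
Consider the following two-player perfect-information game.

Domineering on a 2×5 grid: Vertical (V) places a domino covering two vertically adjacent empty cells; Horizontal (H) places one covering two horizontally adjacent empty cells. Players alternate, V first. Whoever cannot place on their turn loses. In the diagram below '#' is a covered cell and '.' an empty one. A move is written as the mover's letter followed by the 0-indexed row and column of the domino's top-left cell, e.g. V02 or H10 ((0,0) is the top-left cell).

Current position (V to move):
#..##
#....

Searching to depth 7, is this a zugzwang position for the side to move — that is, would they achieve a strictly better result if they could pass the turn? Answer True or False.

ply 1, V at #..##/#.... | V01=-1→##.##/##...; V02=+1→#.###/#.#..*
ply 2, H at #.###/#.#.. | H13=-1→#.###/#.###*
ply 3, V at #.###/#.### | V01=+1→#####/#####*
ply 4: #####/##### is terminal -1 (H); from #..##/#.... depth 7
suppose V passes — search the same position with H to move:
pass> ply 1, H at #..##/#.... | H01=+1→#####/#....*; H11=+1→#..##/###..; H12=-1→#..##/#.##.; H13=-1→#..##/#..##
pass> ply 2: #####/#.... is terminal -1 (V); from #..##/#.... depth 7
for V: play +1, pass -1

zugzwang(#..##/#...., V) = False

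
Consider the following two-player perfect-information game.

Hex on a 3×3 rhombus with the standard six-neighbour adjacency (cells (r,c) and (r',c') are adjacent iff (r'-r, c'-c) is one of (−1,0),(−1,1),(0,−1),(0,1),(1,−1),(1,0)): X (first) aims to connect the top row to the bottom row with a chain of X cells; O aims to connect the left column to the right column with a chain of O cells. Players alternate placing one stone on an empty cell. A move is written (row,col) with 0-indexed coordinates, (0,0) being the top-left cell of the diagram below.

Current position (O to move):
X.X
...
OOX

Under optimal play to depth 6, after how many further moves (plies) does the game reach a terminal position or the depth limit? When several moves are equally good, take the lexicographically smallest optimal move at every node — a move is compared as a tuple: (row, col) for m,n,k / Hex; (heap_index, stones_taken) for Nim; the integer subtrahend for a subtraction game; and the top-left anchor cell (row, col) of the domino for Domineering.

ply 1, O at X.X/.../OOX | (0,1)=-1→XOX/.../OOX; (1,0)=-1→X.X/O../OOX; (1,1)=-1→X.X/.O./OOX; (1,2)=+1→X.X/..O/OOX*
ply 2: X.X/..O/OOX is terminal -1 (X); from X.X/.../OOX depth 6

PV length from [X.X/.../OOX]: 1 ply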